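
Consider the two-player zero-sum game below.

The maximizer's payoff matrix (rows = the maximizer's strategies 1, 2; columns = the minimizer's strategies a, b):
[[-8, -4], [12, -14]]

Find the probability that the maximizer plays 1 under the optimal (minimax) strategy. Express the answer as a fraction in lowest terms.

13/15

Row minima are -8 and -14, so the maximizer's maximin is -8; column maxima are 12 and -4, so the minimizer's minimax is -4. These differ, so the equilibrium is in mixed strategies.
Let the maximizer play 1 with probability p. The minimizer is indifferent when −8p + 12(1−p) = −4p − 14(1−p), giving p = 13/15.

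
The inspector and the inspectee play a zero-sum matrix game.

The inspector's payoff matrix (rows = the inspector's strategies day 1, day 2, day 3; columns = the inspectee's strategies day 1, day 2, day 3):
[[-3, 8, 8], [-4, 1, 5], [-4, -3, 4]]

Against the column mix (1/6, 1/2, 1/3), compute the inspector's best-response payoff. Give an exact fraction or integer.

37/6

day 1: (-3)·(1/6) + (8)·(1/2) + (8)·(1/3) = 37/6.
day 2: (-4)·(1/6) + (1)·(1/2) + (5)·(1/3) = 3/2.
day 3: (-4)·(1/6) + (-3)·(1/2) + (4)·(1/3) = -5/6.
The best pure response is day 1 with expected payoff 37/6.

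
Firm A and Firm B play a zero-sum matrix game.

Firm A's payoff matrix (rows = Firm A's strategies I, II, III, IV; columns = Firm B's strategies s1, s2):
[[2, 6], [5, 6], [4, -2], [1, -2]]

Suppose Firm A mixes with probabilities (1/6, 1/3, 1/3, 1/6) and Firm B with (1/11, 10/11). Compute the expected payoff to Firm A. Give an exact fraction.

47/22

Against (1/11, 10/11), each row's expected payoff is I: 62/11; II: 65/11; III: -16/11; IV: -19/11.
Taking the (1/6, 1/3, 1/3, 1/6)-weighted average: (1/6)·(62/11) + (1/3)·(65/11) + (1/3)·(-16/11) + (1/6)·(-19/11) = 47/22.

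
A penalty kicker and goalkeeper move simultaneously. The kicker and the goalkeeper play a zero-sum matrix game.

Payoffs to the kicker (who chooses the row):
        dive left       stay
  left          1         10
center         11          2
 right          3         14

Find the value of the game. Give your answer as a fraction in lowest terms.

37/5

Row left is strictly dominated by row right, so the kicker never plays it.
The remaining 2×2 game on (center, right) × (dive left, stay) has no saddle point. Let the kicker play center with probability p; indifference gives 11p + 3(1−p) = 2p + 14(1−p), so p = 11/20.
Similarly the goalkeeper's optimal q on dive left is 3/5, and the value is 11·(3/5) + (2)·(2/5) = 37/5.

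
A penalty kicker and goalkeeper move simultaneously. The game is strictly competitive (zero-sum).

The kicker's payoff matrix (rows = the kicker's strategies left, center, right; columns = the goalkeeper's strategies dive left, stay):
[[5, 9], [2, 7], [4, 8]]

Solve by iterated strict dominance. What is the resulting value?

5

Column stay is strictly dominated by dive left for the goalkeeper (5<9, 2<7, 4<8); eliminate stay.
Row right is strictly dominated by row left (5>4); eliminate right.
Row center is strictly dominated by row left (5>2); eliminate center.
Only (left, dive left) remains, with payoff 5.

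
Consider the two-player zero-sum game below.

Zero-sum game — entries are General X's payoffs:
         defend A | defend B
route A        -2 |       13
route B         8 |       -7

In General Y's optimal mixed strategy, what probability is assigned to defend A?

Row minima are -2 and -7, so General X's maximin is -2; column maxima are 8 and 13, so General Y's minimax is 8. These differ, so the equilibrium is in mixed strategies.
Let General Y play defend A with probability q. General X is indifferent when −2q + 13(1−q) = 8q − 7(1−q), giving q = 2/3.

2/3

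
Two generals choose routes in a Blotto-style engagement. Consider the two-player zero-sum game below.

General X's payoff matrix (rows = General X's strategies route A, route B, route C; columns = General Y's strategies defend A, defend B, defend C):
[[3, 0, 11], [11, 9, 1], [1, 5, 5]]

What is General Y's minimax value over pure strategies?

9

The worst case (largest entry) in each column is defend A: 11, defend B: 9, defend C: 11.
The best (smallest) of these is 9.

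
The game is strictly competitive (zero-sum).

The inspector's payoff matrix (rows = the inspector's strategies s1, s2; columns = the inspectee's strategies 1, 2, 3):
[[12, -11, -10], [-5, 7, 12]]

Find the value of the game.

Column 3 is strictly dominated by 2 for the inspectee (it gives the inspector more in every row).
The remaining 2×2 game on (s1, s2) × (1, 2) has no saddle point. Let the inspector play s1 with probability p; indifference gives 12p − 5(1−p) = −11p + 7(1−p), so p = 12/35.
Similarly the inspectee's optimal q on 1 is 18/35, and the value is 12·(18/35) + (-11)·(17/35) = 29/35.

29/35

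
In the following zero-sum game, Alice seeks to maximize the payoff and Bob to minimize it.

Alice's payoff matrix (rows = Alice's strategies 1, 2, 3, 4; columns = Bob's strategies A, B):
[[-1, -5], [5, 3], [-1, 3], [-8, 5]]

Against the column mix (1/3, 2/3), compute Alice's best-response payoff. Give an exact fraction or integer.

1: (-1)·(1/3) + (-5)·(2/3) = -11/3.
2: (5)·(1/3) + (3)·(2/3) = 11/3.
3: (-1)·(1/3) + (3)·(2/3) = 5/3.
4: (-8)·(1/3) + (5)·(2/3) = 2/3.
The best pure response is 2 with expected payoff 11/3.

11/3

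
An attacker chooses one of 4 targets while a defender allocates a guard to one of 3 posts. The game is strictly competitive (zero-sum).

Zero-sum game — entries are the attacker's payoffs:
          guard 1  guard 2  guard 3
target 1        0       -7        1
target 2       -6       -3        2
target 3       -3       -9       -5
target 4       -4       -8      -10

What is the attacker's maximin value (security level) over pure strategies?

The worst-case payoff for each row is target 1: -7, target 2: -6, target 3: -9, target 4: -10.
The best of these is -6.

-6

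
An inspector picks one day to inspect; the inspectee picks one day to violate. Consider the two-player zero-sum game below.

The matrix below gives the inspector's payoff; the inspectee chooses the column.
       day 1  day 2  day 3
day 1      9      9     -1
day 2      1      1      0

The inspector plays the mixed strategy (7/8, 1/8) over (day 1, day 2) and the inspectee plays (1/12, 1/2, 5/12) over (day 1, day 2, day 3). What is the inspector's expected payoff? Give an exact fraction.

Against (1/12, 1/2, 5/12), each row's expected payoff is day 1: 29/6; day 2: 7/12.
Taking the (7/8, 1/8)-weighted average: (7/8)·(29/6) + (1/8)·(7/12) = 413/96.

413/96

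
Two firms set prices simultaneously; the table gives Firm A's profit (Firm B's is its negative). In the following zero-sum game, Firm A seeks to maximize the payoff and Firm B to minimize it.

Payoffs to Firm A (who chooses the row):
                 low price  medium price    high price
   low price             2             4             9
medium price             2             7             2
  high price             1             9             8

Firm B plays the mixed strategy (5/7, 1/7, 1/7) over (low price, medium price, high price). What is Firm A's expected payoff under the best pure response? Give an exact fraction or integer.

low price: (2)·(5/7) + (4)·(1/7) + (9)·(1/7) = 23/7.
medium price: (2)·(5/7) + (7)·(1/7) + (2)·(1/7) = 19/7.
high price: (1)·(5/7) + (9)·(1/7) + (8)·(1/7) = 22/7.
The best pure response is low price with expected payoff 23/7.

23/7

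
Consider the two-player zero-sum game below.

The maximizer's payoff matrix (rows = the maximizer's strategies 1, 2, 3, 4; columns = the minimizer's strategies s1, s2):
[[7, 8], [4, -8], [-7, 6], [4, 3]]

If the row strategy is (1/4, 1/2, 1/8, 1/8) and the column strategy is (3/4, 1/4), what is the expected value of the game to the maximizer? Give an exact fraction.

37/16

Against (3/4, 1/4), each row's expected payoff is 1: 29/4; 2: 1; 3: -15/4; 4: 15/4.
Taking the (1/4, 1/2, 1/8, 1/8)-weighted average: (1/4)·(29/4) + (1/2)·(1) + (1/8)·(-15/4) + (1/8)·(15/4) = 37/16.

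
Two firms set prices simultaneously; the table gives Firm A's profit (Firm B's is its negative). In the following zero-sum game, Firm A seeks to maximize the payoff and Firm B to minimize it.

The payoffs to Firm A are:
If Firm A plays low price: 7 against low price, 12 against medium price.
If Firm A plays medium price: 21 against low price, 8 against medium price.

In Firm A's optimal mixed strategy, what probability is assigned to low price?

13/18

Row minima are 7 and 8, so Firm A's maximin is 8; column maxima are 21 and 12, so Firm B's minimax is 12. These differ, so the equilibrium is in mixed strategies.
Let Firm A play low price with probability p. Firm B is indifferent when 7p + 21(1−p) = 12p + 8(1−p), giving p = 13/18.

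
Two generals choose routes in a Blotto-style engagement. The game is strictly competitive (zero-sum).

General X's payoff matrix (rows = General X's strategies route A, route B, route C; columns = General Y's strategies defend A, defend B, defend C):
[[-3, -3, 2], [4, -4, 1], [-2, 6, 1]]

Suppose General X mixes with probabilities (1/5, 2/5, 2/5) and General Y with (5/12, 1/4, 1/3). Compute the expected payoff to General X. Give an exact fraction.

Against (5/12, 1/4, 1/3), each row's expected payoff is route A: -4/3; route B: 1; route C: 1.
Taking the (1/5, 2/5, 2/5)-weighted average: (1/5)·(-4/3) + (2/5)·(1) + (2/5)·(1) = 8/15.

8/15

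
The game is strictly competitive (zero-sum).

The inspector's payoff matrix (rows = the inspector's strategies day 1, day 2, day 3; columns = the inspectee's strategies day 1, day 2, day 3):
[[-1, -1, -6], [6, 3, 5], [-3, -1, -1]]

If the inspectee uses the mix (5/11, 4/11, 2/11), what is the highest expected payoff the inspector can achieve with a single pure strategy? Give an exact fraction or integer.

52/11

day 1: (-1)·(5/11) + (-1)·(4/11) + (-6)·(2/11) = -21/11.
day 2: (6)·(5/11) + (3)·(4/11) + (5)·(2/11) = 52/11.
day 3: (-3)·(5/11) + (-1)·(4/11) + (-1)·(2/11) = -21/11.
The best pure response is day 2 with expected payoff 52/11.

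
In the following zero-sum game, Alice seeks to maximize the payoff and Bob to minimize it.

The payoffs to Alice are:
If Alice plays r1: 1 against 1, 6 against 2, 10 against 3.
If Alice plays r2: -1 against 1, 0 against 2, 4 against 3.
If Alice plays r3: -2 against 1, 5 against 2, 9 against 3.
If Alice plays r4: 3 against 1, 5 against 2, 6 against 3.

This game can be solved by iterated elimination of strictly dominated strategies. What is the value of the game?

Column 2 is strictly dominated by 1 for Bob (1<6, -1<0, -2<5, 3<5); eliminate 2.
Row r2 is strictly dominated by row r1 (1>-1, 10>4); eliminate r2.
Column 3 is strictly dominated by 1 for Bob (1<10, -2<9, 3<6); eliminate 3.
Row r3 is strictly dominated by row r1 (1>-2); eliminate r3.
Row r1 is strictly dominated by row r4 (3>1); eliminate r1.
Only (r4, 1) remains, with payoff 3.

3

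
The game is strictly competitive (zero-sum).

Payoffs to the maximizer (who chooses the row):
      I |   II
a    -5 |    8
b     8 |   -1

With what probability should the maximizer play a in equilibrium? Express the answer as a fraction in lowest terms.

9/22

Row minima are -5 and -1, so the maximizer's maximin is -1; column maxima are 8 and 8, so the minimizer's minimax is 8. These differ, so the equilibrium is in mixed strategies.
Let the maximizer play a with probability p. The minimizer is indifferent when −5p + 8(1−p) = 8p − (1−p), giving p = 9/22.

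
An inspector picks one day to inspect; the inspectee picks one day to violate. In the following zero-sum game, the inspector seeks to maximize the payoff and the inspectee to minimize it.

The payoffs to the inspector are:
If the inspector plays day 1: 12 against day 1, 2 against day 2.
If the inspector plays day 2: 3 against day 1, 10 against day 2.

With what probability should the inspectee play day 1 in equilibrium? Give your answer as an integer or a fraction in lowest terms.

Row minima are 2 and 3, so the inspector's maximin is 3; column maxima are 12 and 10, so the inspectee's minimax is 10. These differ, so the equilibrium is in mixed strategies.
Let the inspectee play day 1 with probability q. The inspector is indifferent when 12q + 2(1−q) = 3q + 10(1−q), giving q = 8/17.

8/17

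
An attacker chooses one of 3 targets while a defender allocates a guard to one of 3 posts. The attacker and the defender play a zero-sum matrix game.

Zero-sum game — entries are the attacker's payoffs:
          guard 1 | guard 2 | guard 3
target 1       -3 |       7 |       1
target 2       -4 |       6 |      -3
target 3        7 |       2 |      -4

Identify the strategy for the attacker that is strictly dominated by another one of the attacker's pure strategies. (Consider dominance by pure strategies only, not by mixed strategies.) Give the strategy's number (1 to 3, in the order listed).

2

Compare target 2 with target 1: -3 > -4, 7 > 6, 1 > -3.
So target 1 strictly dominates target 2 for the attacker; target 2 is strictly dominated.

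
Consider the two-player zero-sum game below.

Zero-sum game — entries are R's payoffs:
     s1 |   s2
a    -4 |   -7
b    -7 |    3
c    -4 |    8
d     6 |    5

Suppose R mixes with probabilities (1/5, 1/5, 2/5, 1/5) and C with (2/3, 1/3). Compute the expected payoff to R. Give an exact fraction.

-3/5

Against (2/3, 1/3), each row's expected payoff is a: -5; b: -11/3; c: 0; d: 17/3.
Taking the (1/5, 1/5, 2/5, 1/5)-weighted average: (1/5)·(-5) + (1/5)·(-11/3) + (2/5)·(0) + (1/5)·(17/3) = -3/5.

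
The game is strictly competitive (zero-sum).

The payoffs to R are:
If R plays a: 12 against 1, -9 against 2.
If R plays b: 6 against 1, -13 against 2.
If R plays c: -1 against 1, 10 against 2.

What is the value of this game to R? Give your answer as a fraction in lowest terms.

Row b is strictly dominated by row a, so R never plays it.
The remaining 2×2 game on (a, c) × (1, 2) has no saddle point. Let R play a with probability p; indifference gives 12p − (1−p) = −9p + 10(1−p), so p = 11/32.
Similarly C's optimal q on 1 is 19/32, and the value is 12·(19/32) + (-9)·(13/32) = 111/32.

111/32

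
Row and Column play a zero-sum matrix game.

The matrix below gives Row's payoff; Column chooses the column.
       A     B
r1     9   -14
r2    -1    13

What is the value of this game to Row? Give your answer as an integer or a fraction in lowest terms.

Row minima are -14 and -1, so Row's maximin is -1; column maxima are 9 and 13, so Column's minimax is 9. These differ, so the equilibrium is in mixed strategies.
Let Row play r1 with probability p. Column is indifferent when 9p − (1−p) = −14p + 13(1−p), giving p = 14/37.
Let Column play A with probability q. Row is indifferent when 9q − 14(1−q) = −q + 13(1−q), giving q = 27/37.
The value is 9·(27/37) + (-14)·(10/37) = 103/37.

103/37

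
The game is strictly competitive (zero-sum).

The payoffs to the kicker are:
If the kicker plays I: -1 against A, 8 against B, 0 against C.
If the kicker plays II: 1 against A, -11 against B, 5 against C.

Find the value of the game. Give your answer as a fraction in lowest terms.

Column C is strictly dominated by A for the goalkeeper (it gives the kicker more in every row).
The remaining 2×2 game on (I, II) × (A, B) has no saddle point. Let the kicker play I with probability p; indifference gives −p + (1−p) = 8p − 11(1−p), so p = 4/7.
Similarly the goalkeeper's optimal q on A is 19/21, and the value is -1·(19/21) + (8)·(2/21) = -1/7.

-1/7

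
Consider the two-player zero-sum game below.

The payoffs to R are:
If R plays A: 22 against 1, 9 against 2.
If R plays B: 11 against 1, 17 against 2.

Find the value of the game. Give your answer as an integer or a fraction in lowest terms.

275/19

Row minima are 9 and 11, so R's maximin is 11; column maxima are 22 and 17, so C's minimax is 17. These differ, so the equilibrium is in mixed strategies.
Let R play A with probability p. C is indifferent when 22p + 11(1−p) = 9p + 17(1−p), giving p = 6/19.
Let C play 1 with probability q. R is indifferent when 22q + 9(1−q) = 11q + 17(1−q), giving q = 8/19.
The value is 22·(8/19) + (9)·(11/19) = 275/19.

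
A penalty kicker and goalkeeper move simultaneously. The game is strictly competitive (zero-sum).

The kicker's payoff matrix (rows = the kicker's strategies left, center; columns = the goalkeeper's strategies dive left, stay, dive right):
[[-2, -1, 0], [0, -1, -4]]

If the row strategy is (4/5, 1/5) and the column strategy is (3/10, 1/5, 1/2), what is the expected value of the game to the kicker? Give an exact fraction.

-27/25

Against (3/10, 1/5, 1/2), each row's expected payoff is left: -4/5; center: -11/5.
Taking the (4/5, 1/5)-weighted average: (4/5)·(-4/5) + (1/5)·(-11/5) = -27/25.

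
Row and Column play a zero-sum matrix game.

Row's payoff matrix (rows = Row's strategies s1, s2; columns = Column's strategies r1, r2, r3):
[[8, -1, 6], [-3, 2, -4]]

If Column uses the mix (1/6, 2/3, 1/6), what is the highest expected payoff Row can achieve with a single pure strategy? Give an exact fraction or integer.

5/3

s1: (8)·(1/6) + (-1)·(2/3) + (6)·(1/6) = 5/3.
s2: (-3)·(1/6) + (2)·(2/3) + (-4)·(1/6) = 1/6.
The best pure response is s1 with expected payoff 5/3.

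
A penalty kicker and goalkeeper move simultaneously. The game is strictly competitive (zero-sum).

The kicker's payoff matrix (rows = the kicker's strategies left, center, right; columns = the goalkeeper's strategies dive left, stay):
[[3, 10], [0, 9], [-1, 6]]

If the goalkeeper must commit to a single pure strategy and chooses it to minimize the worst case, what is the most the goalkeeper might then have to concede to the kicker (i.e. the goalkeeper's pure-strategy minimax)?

The worst case (largest entry) in each column is dive left: 3, stay: 10.
The best (smallest) of these is 3.

3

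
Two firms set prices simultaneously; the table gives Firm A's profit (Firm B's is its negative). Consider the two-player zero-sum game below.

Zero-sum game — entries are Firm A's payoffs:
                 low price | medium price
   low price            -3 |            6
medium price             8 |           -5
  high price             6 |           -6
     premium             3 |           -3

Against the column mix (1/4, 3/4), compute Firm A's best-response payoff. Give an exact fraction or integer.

15/4

low price: (-3)·(1/4) + (6)·(3/4) = 15/4.
medium price: (8)·(1/4) + (-5)·(3/4) = -7/4.
high price: (6)·(1/4) + (-6)·(3/4) = -3.
premium: (3)·(1/4) + (-3)·(3/4) = -3/2.
The best pure response is low price with expected payoff 15/4.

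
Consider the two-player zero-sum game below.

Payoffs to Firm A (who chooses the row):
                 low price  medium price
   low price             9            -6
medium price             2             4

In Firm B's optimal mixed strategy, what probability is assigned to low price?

Row minima are -6 and 2, so Firm A's maximin is 2; column maxima are 9 and 4, so Firm B's minimax is 4. These differ, so the equilibrium is in mixed strategies.
Let Firm B play low price with probability q. Firm A is indifferent when 9q − 6(1−q) = 2q + 4(1−q), giving q = 10/17.

10/17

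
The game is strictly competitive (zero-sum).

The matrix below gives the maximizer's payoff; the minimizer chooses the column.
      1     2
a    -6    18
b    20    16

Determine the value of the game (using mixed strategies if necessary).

114/7

Row minima are -6 and 16, so the maximizer's maximin is 16; column maxima are 20 and 18, so the minimizer's minimax is 18. These differ, so the equilibrium is in mixed strategies.
Let the maximizer play a with probability p. The minimizer is indifferent when −6p + 20(1−p) = 18p + 16(1−p), giving p = 1/7.
Let the minimizer play 1 with probability q. The maximizer is indifferent when −6q + 18(1−q) = 20q + 16(1−q), giving q = 1/14.
The value is -6·(1/14) + (18)·(13/14) = 114/7.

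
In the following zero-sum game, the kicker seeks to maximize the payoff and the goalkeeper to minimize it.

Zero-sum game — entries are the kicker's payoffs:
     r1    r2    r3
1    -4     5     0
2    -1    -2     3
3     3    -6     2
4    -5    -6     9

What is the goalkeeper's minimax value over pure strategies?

3

The worst case (largest entry) in each column is r1: 3, r2: 5, r3: 9.
The best (smallest) of these is 3.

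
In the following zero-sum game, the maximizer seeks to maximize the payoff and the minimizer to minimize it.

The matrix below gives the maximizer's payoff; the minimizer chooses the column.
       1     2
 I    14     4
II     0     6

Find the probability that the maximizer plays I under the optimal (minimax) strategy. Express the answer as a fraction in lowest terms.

3/8

Row minima are 4 and 0, so the maximizer's maximin is 4; column maxima are 14 and 6, so the minimizer's minimax is 6. These differ, so the equilibrium is in mixed strategies.
Let the maximizer play I with probability p. The minimizer is indifferent when 14p = 4p + 6(1−p), giving p = 3/8.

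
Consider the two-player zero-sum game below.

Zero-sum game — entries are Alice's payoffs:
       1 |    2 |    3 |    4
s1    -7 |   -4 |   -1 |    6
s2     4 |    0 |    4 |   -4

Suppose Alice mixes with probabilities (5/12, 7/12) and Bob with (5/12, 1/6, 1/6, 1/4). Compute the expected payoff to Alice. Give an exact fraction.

-23/144

Against (5/12, 1/6, 1/6, 1/4), each row's expected payoff is s1: -9/4; s2: 4/3.
Taking the (5/12, 7/12)-weighted average: (5/12)·(-9/4) + (7/12)·(4/3) = -23/144.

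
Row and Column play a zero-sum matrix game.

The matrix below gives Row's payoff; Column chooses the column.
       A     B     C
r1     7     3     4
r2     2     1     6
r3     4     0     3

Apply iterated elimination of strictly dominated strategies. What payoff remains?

Column C is strictly dominated by B for Column (3<4, 1<6, 0<3); eliminate C.
Row r3 is strictly dominated by row r1 (7>4, 3>0); eliminate r3.
Column A is strictly dominated by B for Column (3<7, 1<2); eliminate A.
Row r2 is strictly dominated by row r1 (3>1); eliminate r2.
Only (r1, B) remains, with payoff 3.

3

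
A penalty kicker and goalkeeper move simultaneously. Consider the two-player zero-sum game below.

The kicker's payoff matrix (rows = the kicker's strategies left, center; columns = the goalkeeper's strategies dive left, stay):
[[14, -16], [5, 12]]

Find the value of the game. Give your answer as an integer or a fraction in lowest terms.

Row minima are -16 and 5, so the kicker's maximin is 5; column maxima are 14 and 12, so the goalkeeper's minimax is 12. These differ, so the equilibrium is in mixed strategies.
Let the kicker play left with probability p. The goalkeeper is indifferent when 14p + 5(1−p) = −16p + 12(1−p), giving p = 7/37.
Let the goalkeeper play dive left with probability q. The kicker is indifferent when 14q − 16(1−q) = 5q + 12(1−q), giving q = 28/37.
The value is 14·(28/37) + (-16)·(9/37) = 248/37.

248/37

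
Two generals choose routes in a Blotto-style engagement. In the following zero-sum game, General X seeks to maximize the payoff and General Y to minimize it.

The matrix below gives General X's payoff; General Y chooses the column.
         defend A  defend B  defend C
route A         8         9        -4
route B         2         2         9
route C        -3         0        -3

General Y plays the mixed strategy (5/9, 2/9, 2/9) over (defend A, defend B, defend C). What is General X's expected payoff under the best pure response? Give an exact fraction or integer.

route A: (8)·(5/9) + (9)·(2/9) + (-4)·(2/9) = 50/9.
route B: (2)·(5/9) + (2)·(2/9) + (9)·(2/9) = 32/9.
route C: (-3)·(5/9) + (0)·(2/9) + (-3)·(2/9) = -7/3.
The best pure response is route A with expected payoff 50/9.

50/9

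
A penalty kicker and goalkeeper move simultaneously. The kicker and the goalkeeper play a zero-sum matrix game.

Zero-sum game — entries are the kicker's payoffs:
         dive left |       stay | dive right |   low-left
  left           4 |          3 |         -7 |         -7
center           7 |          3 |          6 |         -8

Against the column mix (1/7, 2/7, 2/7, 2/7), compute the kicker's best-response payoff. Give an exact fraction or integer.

left: (4)·(1/7) + (3)·(2/7) + (-7)·(2/7) + (-7)·(2/7) = -18/7.
center: (7)·(1/7) + (3)·(2/7) + (6)·(2/7) + (-8)·(2/7) = 9/7.
The best pure response is center with expected payoff 9/7.

9/7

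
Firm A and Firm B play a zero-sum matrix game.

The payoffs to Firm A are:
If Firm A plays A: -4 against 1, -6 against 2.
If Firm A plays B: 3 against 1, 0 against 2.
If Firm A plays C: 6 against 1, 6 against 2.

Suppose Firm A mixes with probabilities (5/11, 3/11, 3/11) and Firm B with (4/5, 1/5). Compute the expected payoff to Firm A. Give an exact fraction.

Against (4/5, 1/5), each row's expected payoff is A: -22/5; B: 12/5; C: 6.
Taking the (5/11, 3/11, 3/11)-weighted average: (5/11)·(-22/5) + (3/11)·(12/5) + (3/11)·(6) = 16/55.

16/55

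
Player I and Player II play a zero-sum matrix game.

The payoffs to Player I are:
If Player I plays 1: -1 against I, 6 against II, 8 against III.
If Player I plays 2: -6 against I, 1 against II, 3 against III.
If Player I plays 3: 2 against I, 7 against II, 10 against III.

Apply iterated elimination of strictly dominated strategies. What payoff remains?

2

Row 1 is strictly dominated by row 3 (2>-1, 7>6, 10>8); eliminate 1.
Row 2 is strictly dominated by row 3 (2>-6, 7>1, 10>3); eliminate 2.
Column II is strictly dominated by I for Player II (2<7); eliminate II.
Column III is strictly dominated by I for Player II (2<10); eliminate III.
Only (3, I) remains, with payoff 2.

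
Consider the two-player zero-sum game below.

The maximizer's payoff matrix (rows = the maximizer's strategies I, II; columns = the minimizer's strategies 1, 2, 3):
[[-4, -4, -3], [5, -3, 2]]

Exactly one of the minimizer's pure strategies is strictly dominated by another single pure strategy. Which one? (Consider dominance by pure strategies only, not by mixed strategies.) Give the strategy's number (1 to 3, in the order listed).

The minimizer prefers columns that give the maximizer less. Compare 3 with 2: -4 < -3, -3 < 2.
So 2 strictly dominates 3 for the minimizer; 3 is strictly dominated.

3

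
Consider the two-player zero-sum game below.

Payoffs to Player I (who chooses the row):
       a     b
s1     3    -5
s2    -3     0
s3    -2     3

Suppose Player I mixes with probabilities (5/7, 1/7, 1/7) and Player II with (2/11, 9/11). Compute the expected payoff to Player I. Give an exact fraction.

-178/77

Against (2/11, 9/11), each row's expected payoff is s1: -39/11; s2: -6/11; s3: 23/11.
Taking the (5/7, 1/7, 1/7)-weighted average: (5/7)·(-39/11) + (1/7)·(-6/11) + (1/7)·(23/11) = -178/77.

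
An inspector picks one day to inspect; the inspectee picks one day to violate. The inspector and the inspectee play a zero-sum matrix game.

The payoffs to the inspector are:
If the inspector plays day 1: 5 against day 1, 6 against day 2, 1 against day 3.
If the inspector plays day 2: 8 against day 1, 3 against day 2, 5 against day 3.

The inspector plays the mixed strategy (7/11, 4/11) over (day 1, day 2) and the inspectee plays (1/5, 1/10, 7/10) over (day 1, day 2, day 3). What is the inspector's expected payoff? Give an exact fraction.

Against (1/5, 1/10, 7/10), each row's expected payoff is day 1: 23/10; day 2: 27/5.
Taking the (7/11, 4/11)-weighted average: (7/11)·(23/10) + (4/11)·(27/5) = 377/110.

377/110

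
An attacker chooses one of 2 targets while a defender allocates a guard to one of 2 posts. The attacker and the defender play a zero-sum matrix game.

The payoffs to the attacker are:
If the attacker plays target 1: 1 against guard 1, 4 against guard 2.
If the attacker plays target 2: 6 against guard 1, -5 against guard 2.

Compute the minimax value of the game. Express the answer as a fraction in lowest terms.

Row minima are 1 and -5, so the attacker's maximin is 1; column maxima are 6 and 4, so the defender's minimax is 4. These differ, so the equilibrium is in mixed strategies.
Let the attacker play target 1 with probability p. The defender is indifferent when p + 6(1−p) = 4p − 5(1−p), giving p = 11/14.
Let the defender play guard 1 with probability q. The attacker is indifferent when q + 4(1−q) = 6q − 5(1−q), giving q = 9/14.
The value is 1·(9/14) + (4)·(5/14) = 29/14.

29/14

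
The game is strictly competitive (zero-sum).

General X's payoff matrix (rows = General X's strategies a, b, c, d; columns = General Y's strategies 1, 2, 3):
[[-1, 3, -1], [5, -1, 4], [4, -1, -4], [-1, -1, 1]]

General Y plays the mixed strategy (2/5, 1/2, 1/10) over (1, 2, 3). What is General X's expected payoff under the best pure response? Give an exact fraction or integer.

a: (-1)·(2/5) + (3)·(1/2) + (-1)·(1/10) = 1.
b: (5)·(2/5) + (-1)·(1/2) + (4)·(1/10) = 19/10.
c: (4)·(2/5) + (-1)·(1/2) + (-4)·(1/10) = 7/10.
d: (-1)·(2/5) + (-1)·(1/2) + (1)·(1/10) = -4/5.
The best pure response is b with expected payoff 19/10.

19/10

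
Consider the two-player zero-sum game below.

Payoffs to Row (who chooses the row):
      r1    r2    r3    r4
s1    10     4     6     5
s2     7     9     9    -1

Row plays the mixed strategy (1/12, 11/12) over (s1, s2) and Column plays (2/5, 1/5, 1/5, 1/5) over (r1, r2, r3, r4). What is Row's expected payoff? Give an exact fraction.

Against (2/5, 1/5, 1/5, 1/5), each row's expected payoff is s1: 7; s2: 31/5.
Taking the (1/12, 11/12)-weighted average: (1/12)·(7) + (11/12)·(31/5) = 94/15.

94/15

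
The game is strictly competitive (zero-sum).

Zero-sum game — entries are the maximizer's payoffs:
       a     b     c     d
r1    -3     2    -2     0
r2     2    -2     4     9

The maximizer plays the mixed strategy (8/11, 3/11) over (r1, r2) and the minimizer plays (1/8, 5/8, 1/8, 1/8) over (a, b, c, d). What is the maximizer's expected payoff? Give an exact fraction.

5/8

Against (1/8, 5/8, 1/8, 1/8), each row's expected payoff is r1: 5/8; r2: 5/8.
Taking the (8/11, 3/11)-weighted average: (8/11)·(5/8) + (3/11)·(5/8) = 5/8.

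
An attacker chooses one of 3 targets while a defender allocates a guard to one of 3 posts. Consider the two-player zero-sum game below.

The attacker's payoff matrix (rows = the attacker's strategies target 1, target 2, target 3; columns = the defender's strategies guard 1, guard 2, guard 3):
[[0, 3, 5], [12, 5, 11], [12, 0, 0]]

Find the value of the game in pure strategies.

Row minima: 0, 5, 0 → the attacker's maximin is 5.
Column maxima: 12, 5, 11 → the defender's minimax is 5.
They coincide at (target 2, guard 2), so the value is 5.

5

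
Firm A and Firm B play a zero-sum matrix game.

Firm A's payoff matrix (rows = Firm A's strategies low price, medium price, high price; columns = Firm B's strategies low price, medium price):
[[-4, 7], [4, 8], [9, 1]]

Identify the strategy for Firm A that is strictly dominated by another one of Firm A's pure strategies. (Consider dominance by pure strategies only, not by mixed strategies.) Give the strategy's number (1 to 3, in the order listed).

Compare low price with medium price: 4 > -4, 8 > 7.
So medium price strictly dominates low price for Firm A; low price is strictly dominated.

1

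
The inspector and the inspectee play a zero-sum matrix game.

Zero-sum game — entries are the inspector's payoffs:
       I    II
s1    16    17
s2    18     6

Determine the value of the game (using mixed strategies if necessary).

Row minima are 16 and 6, so the inspector's maximin is 16; column maxima are 18 and 17, so the inspectee's minimax is 17. These differ, so the equilibrium is in mixed strategies.
Let the inspector play s1 with probability p. The inspectee is indifferent when 16p + 18(1−p) = 17p + 6(1−p), giving p = 12/13.
Let the inspectee play I with probability q. The inspector is indifferent when 16q + 17(1−q) = 18q + 6(1−q), giving q = 11/13.
The value is 16·(11/13) + (17)·(2/13) = 210/13.

210/13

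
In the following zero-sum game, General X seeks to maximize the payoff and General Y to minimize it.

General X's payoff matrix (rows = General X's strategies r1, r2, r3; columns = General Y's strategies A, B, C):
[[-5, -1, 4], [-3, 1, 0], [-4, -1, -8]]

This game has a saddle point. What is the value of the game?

-3

Row minima: -5, -3, -8 → General X's maximin is -3.
Column maxima: -3, 1, 4 → General Y's minimax is -3.
They coincide at (r2, A), so the value is -3.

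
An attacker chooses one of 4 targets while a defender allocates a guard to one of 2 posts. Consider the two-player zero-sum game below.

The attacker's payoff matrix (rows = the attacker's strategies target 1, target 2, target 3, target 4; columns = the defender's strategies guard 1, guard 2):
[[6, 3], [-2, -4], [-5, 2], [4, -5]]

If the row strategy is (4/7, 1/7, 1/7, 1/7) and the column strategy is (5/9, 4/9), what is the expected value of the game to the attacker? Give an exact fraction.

Against (5/9, 4/9), each row's expected payoff is target 1: 14/3; target 2: -26/9; target 3: -17/9; target 4: 0.
Taking the (4/7, 1/7, 1/7, 1/7)-weighted average: (4/7)·(14/3) + (1/7)·(-26/9) + (1/7)·(-17/9) + (1/7)·(0) = 125/63.

125/63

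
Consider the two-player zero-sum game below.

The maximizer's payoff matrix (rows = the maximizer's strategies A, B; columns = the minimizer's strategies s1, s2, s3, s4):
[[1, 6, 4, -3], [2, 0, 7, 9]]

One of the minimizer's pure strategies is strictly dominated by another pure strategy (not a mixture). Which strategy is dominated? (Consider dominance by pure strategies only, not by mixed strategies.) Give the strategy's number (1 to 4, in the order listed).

The minimizer prefers columns that give the maximizer less. Compare s3 with s1: 1 < 4, 2 < 7.
So s1 strictly dominates s3 for the minimizer; s3 is strictly dominated.

3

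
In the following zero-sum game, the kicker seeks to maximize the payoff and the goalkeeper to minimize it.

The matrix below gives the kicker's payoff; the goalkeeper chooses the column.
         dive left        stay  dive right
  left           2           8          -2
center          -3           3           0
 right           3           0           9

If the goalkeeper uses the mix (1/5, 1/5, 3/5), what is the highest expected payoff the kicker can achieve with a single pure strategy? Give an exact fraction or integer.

left: (2)·(1/5) + (8)·(1/5) + (-2)·(3/5) = 4/5.
center: (-3)·(1/5) + (3)·(1/5) + (0)·(3/5) = 0.
right: (3)·(1/5) + (0)·(1/5) + (9)·(3/5) = 6.
The best pure response is right with expected payoff 6.

6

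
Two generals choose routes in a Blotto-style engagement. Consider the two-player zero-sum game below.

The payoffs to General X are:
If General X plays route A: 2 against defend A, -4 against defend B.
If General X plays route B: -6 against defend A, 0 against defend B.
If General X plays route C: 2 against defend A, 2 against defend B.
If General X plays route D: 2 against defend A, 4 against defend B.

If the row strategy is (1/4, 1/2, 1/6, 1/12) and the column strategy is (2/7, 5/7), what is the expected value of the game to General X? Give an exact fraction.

-17/21

Against (2/7, 5/7), each row's expected payoff is route A: -16/7; route B: -12/7; route C: 2; route D: 24/7.
Taking the (1/4, 1/2, 1/6, 1/12)-weighted average: (1/4)·(-16/7) + (1/2)·(-12/7) + (1/6)·(2) + (1/12)·(24/7) = -17/21.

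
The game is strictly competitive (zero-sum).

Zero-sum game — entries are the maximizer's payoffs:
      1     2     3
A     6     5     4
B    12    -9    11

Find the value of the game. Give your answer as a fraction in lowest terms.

13/3

Column 1 is strictly dominated by 3 for the minimizer (it gives the maximizer more in every row).
The remaining 2×2 game on (A, B) × (2, 3) has no saddle point. Let the maximizer play A with probability p; indifference gives 5p − 9(1−p) = 4p + 11(1−p), so p = 20/21.
Similarly the minimizer's optimal q on 2 is 1/3, and the value is 5·(1/3) + (4)·(2/3) = 13/3.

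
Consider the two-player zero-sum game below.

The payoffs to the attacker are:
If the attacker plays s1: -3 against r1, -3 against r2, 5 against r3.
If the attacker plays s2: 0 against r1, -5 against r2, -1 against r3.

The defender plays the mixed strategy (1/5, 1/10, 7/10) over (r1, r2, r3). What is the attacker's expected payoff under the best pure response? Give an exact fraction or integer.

13/5

s1: (-3)·(1/5) + (-3)·(1/10) + (5)·(7/10) = 13/5.
s2: (0)·(1/5) + (-5)·(1/10) + (-1)·(7/10) = -6/5.
The best pure response is s1 with expected payoff 13/5.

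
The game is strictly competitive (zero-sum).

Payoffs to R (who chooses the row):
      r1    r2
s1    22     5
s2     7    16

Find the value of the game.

317/26

Row minima are 5 and 7, so R's maximin is 7; column maxima are 22 and 16, so C's minimax is 16. These differ, so the equilibrium is in mixed strategies.
Let R play s1 with probability p. C is indifferent when 22p + 7(1−p) = 5p + 16(1−p), giving p = 9/26.
Let C play r1 with probability q. R is indifferent when 22q + 5(1−q) = 7q + 16(1−q), giving q = 11/26.
The value is 22·(11/26) + (5)·(15/26) = 317/26.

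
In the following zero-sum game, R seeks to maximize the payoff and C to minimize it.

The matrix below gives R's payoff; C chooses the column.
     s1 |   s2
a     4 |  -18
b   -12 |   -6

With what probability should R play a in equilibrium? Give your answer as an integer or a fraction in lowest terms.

Row minima are -18 and -12, so R's maximin is -12; column maxima are 4 and -6, so C's minimax is -6. These differ, so the equilibrium is in mixed strategies.
Let R play a with probability p. C is indifferent when 4p − 12(1−p) = −18p − 6(1−p), giving p = 3/14.

3/14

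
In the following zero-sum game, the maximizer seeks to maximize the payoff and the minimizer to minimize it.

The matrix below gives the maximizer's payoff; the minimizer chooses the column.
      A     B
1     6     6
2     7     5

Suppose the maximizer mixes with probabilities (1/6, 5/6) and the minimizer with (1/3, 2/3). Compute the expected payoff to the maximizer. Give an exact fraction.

103/18

Against (1/3, 2/3), each row's expected payoff is 1: 6; 2: 17/3.
Taking the (1/6, 5/6)-weighted average: (1/6)·(6) + (5/6)·(17/3) = 103/18.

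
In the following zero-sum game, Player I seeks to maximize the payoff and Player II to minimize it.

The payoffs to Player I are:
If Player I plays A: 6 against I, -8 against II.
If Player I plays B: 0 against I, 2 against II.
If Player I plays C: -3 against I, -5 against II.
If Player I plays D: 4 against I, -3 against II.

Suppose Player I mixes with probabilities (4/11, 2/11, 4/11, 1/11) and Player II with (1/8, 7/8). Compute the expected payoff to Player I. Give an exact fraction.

-31/8

Against (1/8, 7/8), each row's expected payoff is A: -25/4; B: 7/4; C: -19/4; D: -17/8.
Taking the (4/11, 2/11, 4/11, 1/11)-weighted average: (4/11)·(-25/4) + (2/11)·(7/4) + (4/11)·(-19/4) + (1/11)·(-17/8) = -31/8.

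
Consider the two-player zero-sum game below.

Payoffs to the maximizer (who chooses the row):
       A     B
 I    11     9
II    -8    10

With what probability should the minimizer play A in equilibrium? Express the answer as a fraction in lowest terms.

1/20

Row minima are 9 and -8, so the maximizer's maximin is 9; column maxima are 11 and 10, so the minimizer's minimax is 10. These differ, so the equilibrium is in mixed strategies.
Let the minimizer play A with probability q. The maximizer is indifferent when 11q + 9(1−q) = −8q + 10(1−q), giving q = 1/20.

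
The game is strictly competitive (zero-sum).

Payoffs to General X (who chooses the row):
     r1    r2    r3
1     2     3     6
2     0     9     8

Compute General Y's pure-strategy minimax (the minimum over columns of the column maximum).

The worst case (largest entry) in each column is r1: 2, r2: 9, r3: 8.
The best (smallest) of these is 2.

2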